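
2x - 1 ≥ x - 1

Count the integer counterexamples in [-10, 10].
Counterexamples in [-10, 10]: {-10, -9, -8, -7, -6, -5, -4, -3, -2, -1}.

Counting them gives 10 values.

Answer: 10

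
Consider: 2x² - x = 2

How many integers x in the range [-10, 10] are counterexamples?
Counterexamples in [-10, 10]: {-10, -9, -8, -7, -6, -5, -4, -3, -2, -1, 0, 1, 2, 3, 4, 5, 6, 7, 8, 9, 10}.

Counting them gives 21 values.

Answer: 21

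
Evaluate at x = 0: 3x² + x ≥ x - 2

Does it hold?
x = 0: LHS = 3·0² + 0 = 0, RHS = 0 - 2 = -2; 0 ≥ -2 — holds

The relation is satisfied at x = 0.

Answer: Yes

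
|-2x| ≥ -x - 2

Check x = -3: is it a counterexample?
Substitute x = -3 into the relation:
x = -3: LHS = |-2·(-3)| = |6| = 6, RHS = -(-3) - 2 = 1; 6 ≥ 1 — holds

The relation holds at x = -3, so it is not a counterexample.

Answer: No, x = -3 is not a counterexample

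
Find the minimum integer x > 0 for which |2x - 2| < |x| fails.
Testing positive integers:
x = 1: LHS = |2·1 - 2| = |0| = 0, RHS = |1| = 1; 0 < 1 — holds
x = 2: LHS = |2·2 - 2| = |2| = 2, RHS = |2| = 2; 2 < 2 — FAILS  ← smallest positive counterexample

Answer: x = 2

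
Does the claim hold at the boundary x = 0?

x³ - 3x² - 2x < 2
x = 0: LHS = 0³ - 3·0² - 2·0 = 0; 0 < 2 — holds

The relation is satisfied at x = 0.

Answer: Yes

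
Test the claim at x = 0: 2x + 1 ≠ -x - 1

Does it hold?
x = 0: LHS = 2·0 + 1 = 1, RHS = -0 - 1 = -1; 1 ≠ -1 — holds

The relation is satisfied at x = 0.

Answer: Yes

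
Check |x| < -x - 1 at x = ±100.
x = 100: LHS = |100| = 100, RHS = -100 - 1 = -101; 100 < -101 — FAILS
x = -100: LHS = |-100| = 100, RHS = -(-100) - 1 = 99; 100 < 99 — FAILS

Answer: No, fails for both x = 100 and x = -100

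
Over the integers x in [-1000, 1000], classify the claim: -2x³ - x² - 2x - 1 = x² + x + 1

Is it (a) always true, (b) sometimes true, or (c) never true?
Track d = LHS − RHS over the integers in [-1000, 1000]. Equality would need d = 0, but d changes sign only between consecutive integers, jumping over 0:
x = -1: LHS = -2·(-1)³ - (-1)² - 2·(-1) - 1 = 2, RHS = (-1)² + (-1) + 1 = 1; 2 = 1 — FAILS  (d = 1)
x = 0: LHS = -2·0³ - 0² - 2·0 - 1 = -1, RHS = 0² + 0 + 1 = 1; -1 = 1 — FAILS  (d = -2)
Away from these crossings d keeps a constant sign, and checking every integer in [-1000, 1000] confirms d ≠ 0 throughout. Hence the two sides are never equal, so the claimed relation (=) fails for every integer in [-1000, 1000].

No integer in the range satisfies it.

Answer: Never true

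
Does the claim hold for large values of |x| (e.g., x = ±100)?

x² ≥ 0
x = 100: LHS = 100² = 10000; 10000 ≥ 0 — holds
x = -100: LHS = (-100)² = 10000; 10000 ≥ 0 — holds

Answer: Yes, holds for both x = 100 and x = -100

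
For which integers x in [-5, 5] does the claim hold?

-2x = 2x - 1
Track d = LHS − RHS over the integers in [-5, 5]. Equality would need d = 0, but d changes sign only between consecutive integers, jumping over 0:
x = 0: LHS = -2·0 = 0, RHS = 2·0 - 1 = -1; 0 = -1 — FAILS  (d = 1)
x = 1: LHS = -2·1 = -2, RHS = 2·1 - 1 = 1; -2 = 1 — FAILS  (d = -3)
Away from these crossings d keeps a constant sign, and checking every integer in [-5, 5] confirms d ≠ 0 throughout. Hence the two sides are never equal, so the claimed relation (=) fails for every integer in [-5, 5].

Answer: None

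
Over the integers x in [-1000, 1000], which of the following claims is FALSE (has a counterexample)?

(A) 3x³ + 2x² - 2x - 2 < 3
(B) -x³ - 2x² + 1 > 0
(A) x = 2: LHS = 3·2³ + 2·2² - 2·2 - 2 = 26; 26 < 3 — FAILS
(B) x = 1: LHS = -1³ - 2·1² + 1 = -2; -2 > 0 — FAILS

Answer: Both A and B are false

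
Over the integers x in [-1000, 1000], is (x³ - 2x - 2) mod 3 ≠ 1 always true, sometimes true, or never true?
Holds at x = 1: LHS = (1³ - 2·1 - 2) mod 3 = (-3) mod 3 = 0; 0 ≠ 1 — holds
Fails at x = 0: LHS = (0³ - 2·0 - 2) mod 3 = (-2) mod 3 = 1; 1 ≠ 1 — FAILS
It is satisfied by some integers in the range but not all.

Answer: Sometimes true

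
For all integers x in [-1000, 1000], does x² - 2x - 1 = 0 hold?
The claim fails at x = 0:
x = 0: LHS = 0² - 2·0 - 1 = -1; -1 = 0 — FAILS

Because a single integer refutes it, the statement is false.

Answer: False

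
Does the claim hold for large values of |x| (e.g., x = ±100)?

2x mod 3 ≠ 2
x = 100: LHS = (2·100) mod 3 = 200 mod 3 = 2; 2 ≠ 2 — FAILS
x = -100: LHS = (2·(-100)) mod 3 = (-200) mod 3 = 1; 1 ≠ 2 — holds

Answer: Partially: fails for x = 100, holds for x = -100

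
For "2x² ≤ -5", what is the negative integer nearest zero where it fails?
Testing negative integers from -1 downward:
x = -1: LHS = 2·(-1)² = 2; 2 ≤ -5 — FAILS  ← closest negative counterexample to 0

Answer: x = -1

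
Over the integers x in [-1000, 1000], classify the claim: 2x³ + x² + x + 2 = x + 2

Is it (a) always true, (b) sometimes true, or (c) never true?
Holds at x = 0: LHS = 2·0³ + 0² + 0 + 2 = 2, RHS = 0 + 2 = 2; 2 = 2 — holds
Fails at x = 1: LHS = 2·1³ + 1² + 1 + 2 = 6, RHS = 1 + 2 = 3; 6 = 3 — FAILS
It is satisfied by some integers in the range but not all.

Answer: Sometimes true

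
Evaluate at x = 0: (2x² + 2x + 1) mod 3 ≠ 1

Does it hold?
x = 0: LHS = (2·0² + 2·0 + 1) mod 3 = 1 mod 3 = 1; 1 ≠ 1 — FAILS

The relation fails at x = 0, so x = 0 is a counterexample.

Answer: No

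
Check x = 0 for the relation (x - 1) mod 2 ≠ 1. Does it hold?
x = 0: LHS = (0 - 1) mod 2 = (-1) mod 2 = 1; 1 ≠ 1 — FAILS

The relation fails at x = 0, so x = 0 is a counterexample.

Answer: No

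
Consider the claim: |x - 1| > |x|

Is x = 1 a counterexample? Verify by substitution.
Substitute x = 1 into the relation:
x = 1: LHS = |1 - 1| = |0| = 0, RHS = |1| = 1; 0 > 1 — FAILS

Since the claim fails at x = 1, this value is a counterexample.

Answer: Yes, x = 1 is a counterexample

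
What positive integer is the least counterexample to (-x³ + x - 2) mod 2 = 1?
Testing positive integers:
x = 1: LHS = (-1³ + 1 - 2) mod 2 = (-2) mod 2 = 0; 0 = 1 — FAILS  ← smallest positive counterexample

Answer: x = 1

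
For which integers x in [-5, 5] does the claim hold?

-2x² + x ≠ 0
Holds for: {-5, -4, -3, -2, -1, 1, 2, 3, 4, 5}
Fails for: {0}

Answer: {-5, -4, -3, -2, -1, 1, 2, 3, 4, 5}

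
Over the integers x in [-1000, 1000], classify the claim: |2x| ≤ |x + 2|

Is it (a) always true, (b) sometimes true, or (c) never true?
Holds at x = 0: LHS = |2·0| = |0| = 0, RHS = |0 + 2| = |2| = 2; 0 ≤ 2 — holds
Fails at x = -1: LHS = |2·(-1)| = |-2| = 2, RHS = |(-1) + 2| = |1| = 1; 2 ≤ 1 — FAILS
It is satisfied by some integers in the range but not all.

Answer: Sometimes true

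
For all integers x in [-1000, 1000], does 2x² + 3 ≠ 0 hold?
Over all integers in [-1000, 1000], LHS − RHS is always positive; it is smallest at x = 0, where it equals 3:
x = 0: LHS = 2·0² + 3 = 3; 3 ≠ 0 — holds
At the ends of the range:
x = -1000: LHS = 2·(-1000)² + 3 = 2000003; 2000003 ≠ 0 — holds
x = 1000: LHS = 2·1000² + 3 = 2000003; 2000003 ≠ 0 — holds
Hence LHS − RHS is never 0, i.e. the two sides are never equal, so the relation holds for every integer in [-1000, 1000].

No counterexample exists.

Answer: True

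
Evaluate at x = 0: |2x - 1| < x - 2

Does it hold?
x = 0: LHS = |2·0 - 1| = |-1| = 1, RHS = 0 - 2 = -2; 1 < -2 — FAILS

The relation fails at x = 0, so x = 0 is a counterexample.

Answer: No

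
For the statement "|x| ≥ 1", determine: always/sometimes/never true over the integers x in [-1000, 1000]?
Holds at x = 1: LHS = |1| = 1; 1 ≥ 1 — holds
Fails at x = 0: LHS = |0| = 0; 0 ≥ 1 — FAILS
It is satisfied by some integers in the range but not all.

Answer: Sometimes true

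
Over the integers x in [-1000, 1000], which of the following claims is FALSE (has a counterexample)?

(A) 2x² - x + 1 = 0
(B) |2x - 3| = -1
(A) x = 0: LHS = 2·0² - 0 + 1 = 1; 1 = 0 — FAILS
(B) x = 0: LHS = |2·0 - 3| = |-3| = 3; 3 = -1 — FAILS

Answer: Both A and B are false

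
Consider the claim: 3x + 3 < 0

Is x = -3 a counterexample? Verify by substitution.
Substitute x = -3 into the relation:
x = -3: LHS = 3·(-3) + 3 = -6; -6 < 0 — holds

The claim holds here, so x = -3 is not a counterexample. (A counterexample exists elsewhere, e.g. x = 0.)

Answer: No, x = -3 is not a counterexample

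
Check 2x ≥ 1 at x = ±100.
x = 100: LHS = 2·100 = 200; 200 ≥ 1 — holds
x = -100: LHS = 2·(-100) = -200; -200 ≥ 1 — FAILS

Answer: Partially: holds for x = 100, fails for x = -100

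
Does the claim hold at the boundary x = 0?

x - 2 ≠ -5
x = 0: LHS = 0 - 2 = -2; -2 ≠ -5 — holds

The relation is satisfied at x = 0.

Answer: Yes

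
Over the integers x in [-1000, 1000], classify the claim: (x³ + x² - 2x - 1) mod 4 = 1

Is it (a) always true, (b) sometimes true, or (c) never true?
Holds at x = -1: LHS = ((-1)³ + (-1)² - 2·(-1) - 1) mod 4 = 1 mod 4 = 1; 1 = 1 — holds
Fails at x = 0: LHS = (0³ + 0² - 2·0 - 1) mod 4 = (-1) mod 4 = 3; 3 = 1 — FAILS
It is satisfied by some integers in the range but not all.

Answer: Sometimes true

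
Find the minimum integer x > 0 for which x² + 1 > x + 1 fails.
Testing positive integers:
x = 1: LHS = 1² + 1 = 2, RHS = 1 + 1 = 2; 2 > 2 — FAILS  ← smallest positive counterexample

Answer: x = 1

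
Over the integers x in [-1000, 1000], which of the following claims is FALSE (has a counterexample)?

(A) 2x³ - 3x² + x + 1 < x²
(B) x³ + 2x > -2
(A) x = 0: LHS = 2·0³ - 3·0² + 0 + 1 = 1, RHS = 0² = 0; 1 < 0 — FAILS
(B) x = -1: LHS = (-1)³ + 2·(-1) = -3; -3 > -2 — FAILS

Answer: Both A and B are false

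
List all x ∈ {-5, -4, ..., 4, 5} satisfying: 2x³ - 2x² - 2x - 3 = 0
Track d = LHS − RHS over the integers in [-5, 5]. Equality would need d = 0, but d changes sign only between consecutive integers, jumping over 0:
x = 1: LHS = 2·1³ - 2·1² - 2·1 - 3 = -5; -5 = 0 — FAILS  (d = -5)
x = 2: LHS = 2·2³ - 2·2² - 2·2 - 3 = 1; 1 = 0 — FAILS  (d = 1)
Away from these crossings d keeps a constant sign, and checking every integer in [-5, 5] confirms d ≠ 0 throughout. Hence the two sides are never equal, so the claimed relation (=) fails for every integer in [-5, 5].

Answer: None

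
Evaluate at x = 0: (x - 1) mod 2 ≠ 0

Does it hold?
x = 0: LHS = (0 - 1) mod 2 = (-1) mod 2 = 1; 1 ≠ 0 — holds

The relation is satisfied at x = 0.

Answer: Yes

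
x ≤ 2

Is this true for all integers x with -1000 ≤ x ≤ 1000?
The claim fails at x = 3:
x = 3: 3 ≤ 2 — FAILS

Because a single integer refutes it, the statement is false.

Answer: False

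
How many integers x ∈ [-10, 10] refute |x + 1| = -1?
Counterexamples in [-10, 10]: {-10, -9, -8, -7, -6, -5, -4, -3, -2, -1, 0, 1, 2, 3, 4, 5, 6, 7, 8, 9, 10}.

Counting them gives 21 values.

Answer: 21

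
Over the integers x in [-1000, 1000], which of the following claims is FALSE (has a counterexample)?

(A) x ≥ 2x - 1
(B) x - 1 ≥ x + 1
(A) x = 2: RHS = 2·2 - 1 = 3; 2 ≥ 3 — FAILS
(B) x = 0: LHS = 0 - 1 = -1, RHS = 0 + 1 = 1; -1 ≥ 1 — FAILS

Answer: Both A and B are false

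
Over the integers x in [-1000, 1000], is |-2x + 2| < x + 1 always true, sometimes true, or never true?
Holds at x = 1: LHS = |-2·1 + 2| = |0| = 0, RHS = 1 + 1 = 2; 0 < 2 — holds
Fails at x = 0: LHS = |-2·0 + 2| = |2| = 2, RHS = 0 + 1 = 1; 2 < 1 — FAILS
It is satisfied by some integers in the range but not all.

Answer: Sometimes true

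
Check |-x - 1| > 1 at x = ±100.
x = 100: LHS = |-100 - 1| = |-101| = 101; 101 > 1 — holds
x = -100: LHS = |-(-100) - 1| = |99| = 99; 99 > 1 — holds

Answer: Yes, holds for both x = 100 and x = -100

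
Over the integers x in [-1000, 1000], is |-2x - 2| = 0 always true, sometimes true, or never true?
Holds at x = -1: LHS = |-2·(-1) - 2| = |0| = 0; 0 = 0 — holds
Fails at x = 0: LHS = |-2·0 - 2| = |-2| = 2; 2 = 0 — FAILS
It is satisfied by some integers in the range but not all.

Answer: Sometimes true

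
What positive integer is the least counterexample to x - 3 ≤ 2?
Testing positive integers:
x = 1: LHS = 1 - 3 = -2; -2 ≤ 2 — holds
x = 2: LHS = 2 - 3 = -1; -1 ≤ 2 — holds
x = 3: LHS = 3 - 3 = 0; 0 ≤ 2 — holds
x = 4: LHS = 4 - 3 = 1; 1 ≤ 2 — holds
x = 5: LHS = 5 - 3 = 2; 2 ≤ 2 — holds
x = 6: LHS = 6 - 3 = 3; 3 ≤ 2 — FAILS  ← smallest positive counterexample

Answer: x = 6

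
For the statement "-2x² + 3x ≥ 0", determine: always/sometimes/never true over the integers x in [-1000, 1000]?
Holds at x = 0: LHS = -2·0² + 3·0 = 0; 0 ≥ 0 — holds
Fails at x = -1: LHS = -2·(-1)² + 3·(-1) = -5; -5 ≥ 0 — FAILS
It is satisfied by some integers in the range but not all.

Answer: Sometimes true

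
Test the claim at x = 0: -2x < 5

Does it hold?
x = 0: LHS = -2·0 = 0; 0 < 5 — holds

The relation is satisfied at x = 0.

Answer: Yes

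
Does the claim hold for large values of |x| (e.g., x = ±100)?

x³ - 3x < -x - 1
x = 100: LHS = 100³ - 3·100 = 999700, RHS = -100 - 1 = -101; 999700 < -101 — FAILS
x = -100: LHS = (-100)³ - 3·(-100) = -999700, RHS = -(-100) - 1 = 99; -999700 < 99 — holds

Answer: Partially: fails for x = 100, holds for x = -100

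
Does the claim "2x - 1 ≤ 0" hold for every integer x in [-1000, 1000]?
The claim fails at x = 1:
x = 1: LHS = 2·1 - 1 = 1; 1 ≤ 0 — FAILS

Because a single integer refutes it, the statement is false.

Answer: False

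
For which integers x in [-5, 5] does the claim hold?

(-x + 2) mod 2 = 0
Holds for: {-4, -2, 0, 2, 4}
Fails for: {-5, -3, -1, 1, 3, 5}

Answer: {-4, -2, 0, 2, 4}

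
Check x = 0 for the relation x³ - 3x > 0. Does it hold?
x = 0: LHS = 0³ - 3·0 = 0; 0 > 0 — FAILS

The relation fails at x = 0, so x = 0 is a counterexample.

Answer: No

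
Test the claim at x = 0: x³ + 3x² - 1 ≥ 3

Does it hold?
x = 0: LHS = 0³ + 3·0² - 1 = -1; -1 ≥ 3 — FAILS

The relation fails at x = 0, so x = 0 is a counterexample.

Answer: No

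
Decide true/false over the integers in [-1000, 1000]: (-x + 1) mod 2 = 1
The claim fails at x = 1:
x = 1: LHS = (-1 + 1) mod 2 = 0 mod 2 = 0; 0 = 1 — FAILS

Because a single integer refutes it, the statement is false.

Answer: False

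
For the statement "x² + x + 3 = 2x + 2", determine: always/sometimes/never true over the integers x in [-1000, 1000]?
Over all integers in [-1000, 1000], LHS − RHS is always positive; it is smallest at x = 0, where it equals 1:
x = 0: LHS = 0² + 0 + 3 = 3, RHS = 2·0 + 2 = 2; 3 = 2 — FAILS
At the ends of the range:
x = -1000: LHS = (-1000)² + (-1000) + 3 = 999003, RHS = 2·(-1000) + 2 = -1998; 999003 = -1998 — FAILS
x = 1000: LHS = 1000² + 1000 + 3 = 1001003, RHS = 2·1000 + 2 = 2002; 1001003 = 2002 — FAILS
Hence LHS − RHS is never 0, i.e. the two sides are never equal, so the claimed relation (=) fails for every integer in [-1000, 1000].

No integer in the range satisfies it.

Answer: Never true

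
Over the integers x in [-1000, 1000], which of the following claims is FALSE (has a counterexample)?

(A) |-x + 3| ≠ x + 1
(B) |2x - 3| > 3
(A) x = 1: LHS = |-1 + 3| = |2| = 2, RHS = 1 + 1 = 2; 2 ≠ 2 — FAILS
(B) x = 0: LHS = |2·0 - 3| = |-3| = 3; 3 > 3 — FAILS

Answer: Both A and B are false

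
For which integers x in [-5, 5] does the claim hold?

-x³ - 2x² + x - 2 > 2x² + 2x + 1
Holds for: {-5, -4}
Fails for: {-3, -2, -1, 0, 1, 2, 3, 4, 5}

Answer: {-5, -4}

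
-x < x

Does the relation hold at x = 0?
x = 0: LHS = -0 = 0; 0 < 0 — FAILS

The relation fails at x = 0, so x = 0 is a counterexample.

Answer: No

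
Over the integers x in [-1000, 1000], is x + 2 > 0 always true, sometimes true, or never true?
Holds at x = 0: LHS = 0 + 2 = 2; 2 > 0 — holds
Fails at x = -2: LHS = (-2) + 2 = 0; 0 > 0 — FAILS
It is satisfied by some integers in the range but not all.

Answer: Sometimes true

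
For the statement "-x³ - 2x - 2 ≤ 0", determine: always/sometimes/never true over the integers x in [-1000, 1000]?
Holds at x = 0: LHS = -0³ - 2·0 - 2 = -2; -2 ≤ 0 — holds
Fails at x = -1: LHS = -(-1)³ - 2·(-1) - 2 = 1; 1 ≤ 0 — FAILS
It is satisfied by some integers in the range but not all.

Answer: Sometimes true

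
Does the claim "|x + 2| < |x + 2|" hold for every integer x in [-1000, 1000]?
The claim fails at x = 0:
x = 0: LHS = |0 + 2| = |2| = 2, RHS = |0 + 2| = |2| = 2; 2 < 2 — FAILS

Because a single integer refutes it, the statement is false.

Answer: False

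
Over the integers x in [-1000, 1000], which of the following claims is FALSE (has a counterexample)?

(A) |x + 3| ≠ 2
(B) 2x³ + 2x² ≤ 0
(A) x = -1: LHS = |(-1) + 3| = |2| = 2; 2 ≠ 2 — FAILS
(B) x = 1: LHS = 2·1³ + 2·1² = 4; 4 ≤ 0 — FAILS

Answer: Both A and B are false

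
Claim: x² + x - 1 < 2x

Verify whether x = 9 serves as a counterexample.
Substitute x = 9 into the relation:
x = 9: LHS = 9² + 9 - 1 = 89, RHS = 2·9 = 18; 89 < 18 — FAILS

Since the claim fails at x = 9, this value is a counterexample.

Answer: Yes, x = 9 is a counterexample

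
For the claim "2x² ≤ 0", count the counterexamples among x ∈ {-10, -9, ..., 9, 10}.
Counterexamples in [-10, 10]: {-10, -9, -8, -7, -6, -5, -4, -3, -2, -1, 1, 2, 3, 4, 5, 6, 7, 8, 9, 10}.

Counting them gives 20 values.

Answer: 20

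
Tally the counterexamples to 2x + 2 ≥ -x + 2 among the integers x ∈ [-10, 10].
Counterexamples in [-10, 10]: {-10, -9, -8, -7, -6, -5, -4, -3, -2, -1}.

Counting them gives 10 values.

Answer: 10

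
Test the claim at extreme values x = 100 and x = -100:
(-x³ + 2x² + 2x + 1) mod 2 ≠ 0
x = 100: LHS = (-100³ + 2·100² + 2·100 + 1) mod 2 = (-979799) mod 2 = 1; 1 ≠ 0 — holds
x = -100: LHS = (-(-100)³ + 2·(-100)² + 2·(-100) + 1) mod 2 = 1019801 mod 2 = 1; 1 ≠ 0 — holds

Answer: Yes, holds for both x = 100 and x = -100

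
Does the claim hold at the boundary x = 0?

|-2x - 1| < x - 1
x = 0: LHS = |-2·0 - 1| = |-1| = 1, RHS = 0 - 1 = -1; 1 < -1 — FAILS

The relation fails at x = 0, so x = 0 is a counterexample.

Answer: No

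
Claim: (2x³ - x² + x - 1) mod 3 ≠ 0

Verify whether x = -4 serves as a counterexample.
Substitute x = -4 into the relation:
x = -4: LHS = (2·(-4)³ - (-4)² + (-4) - 1) mod 3 = (-149) mod 3 = 1; 1 ≠ 0 — holds

The relation holds at x = -4, so it is not a counterexample.

Answer: No, x = -4 is not a counterexample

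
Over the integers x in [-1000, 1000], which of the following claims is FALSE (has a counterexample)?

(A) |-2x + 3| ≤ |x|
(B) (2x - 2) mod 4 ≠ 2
(A) x = 0: LHS = |-2·0 + 3| = |3| = 3, RHS = |0| = 0; 3 ≤ 0 — FAILS
(B) x = 0: LHS = (2·0 - 2) mod 4 = (-2) mod 4 = 2; 2 ≠ 2 — FAILS

Answer: Both A and B are false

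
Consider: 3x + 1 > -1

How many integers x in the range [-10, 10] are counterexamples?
Counterexamples in [-10, 10]: {-10, -9, -8, -7, -6, -5, -4, -3, -2, -1}.

Counting them gives 10 values.

Answer: 10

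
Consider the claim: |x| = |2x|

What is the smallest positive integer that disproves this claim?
Testing positive integers:
x = 1: LHS = |1| = 1, RHS = |2·1| = |2| = 2; 1 = 2 — FAILS  ← smallest positive counterexample

Answer: x = 1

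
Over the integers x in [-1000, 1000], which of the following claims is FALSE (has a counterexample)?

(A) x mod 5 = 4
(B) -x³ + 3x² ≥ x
(A) x = 0: LHS = 0 mod 5 = 0; 0 = 4 — FAILS
(B) x = 3: LHS = -3³ + 3·3² = 0; 0 ≥ 3 — FAILS

Answer: Both A and B are false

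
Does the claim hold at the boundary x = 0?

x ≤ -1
x = 0: 0 ≤ -1 — FAILS

The relation fails at x = 0, so x = 0 is a counterexample.

Answer: No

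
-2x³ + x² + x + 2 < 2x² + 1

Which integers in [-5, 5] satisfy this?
Holds for: {1, 2, 3, 4, 5}
Fails for: {-5, -4, -3, -2, -1, 0}

Answer: {1, 2, 3, 4, 5}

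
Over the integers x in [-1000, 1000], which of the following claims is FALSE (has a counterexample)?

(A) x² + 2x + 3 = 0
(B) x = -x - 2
(A) x = 0: LHS = 0² + 2·0 + 3 = 3; 3 = 0 — FAILS
(B) x = 0: RHS = -0 - 2 = -2; 0 = -2 — FAILS

Answer: Both A and B are false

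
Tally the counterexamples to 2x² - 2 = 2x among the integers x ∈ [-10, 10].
Counterexamples in [-10, 10]: {-10, -9, -8, -7, -6, -5, -4, -3, -2, -1, 0, 1, 2, 3, 4, 5, 6, 7, 8, 9, 10}.

Counting them gives 21 values.

Answer: 21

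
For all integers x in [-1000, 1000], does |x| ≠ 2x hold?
The claim fails at x = 0:
x = 0: LHS = |0| = 0, RHS = 2·0 = 0; 0 ≠ 0 — FAILS

Because a single integer refutes it, the statement is false.

Answer: False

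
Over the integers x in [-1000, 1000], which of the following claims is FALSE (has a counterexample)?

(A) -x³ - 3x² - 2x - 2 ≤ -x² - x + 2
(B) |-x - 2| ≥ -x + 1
(A) x = -3: LHS = -(-3)³ - 3·(-3)² - 2·(-3) - 2 = 4, RHS = -(-3)² - (-3) + 2 = -4; 4 ≤ -4 — FAILS
(B) x = -1: LHS = |-(-1) - 2| = |-1| = 1, RHS = -(-1) + 1 = 2; 1 ≥ 2 — FAILS

Answer: Both A and B are false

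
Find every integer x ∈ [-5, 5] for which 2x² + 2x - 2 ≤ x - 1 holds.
Holds for: {-1, 0}
Fails for: {-5, -4, -3, -2, 1, 2, 3, 4, 5}

Answer: {-1, 0}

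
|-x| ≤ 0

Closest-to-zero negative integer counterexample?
Testing negative integers from -1 downward:
x = -1: LHS = |-(-1)| = |1| = 1; 1 ≤ 0 — FAILS  ← closest negative counterexample to 0

Answer: x = -1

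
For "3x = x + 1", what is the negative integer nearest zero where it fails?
Testing negative integers from -1 downward:
x = -1: LHS = 3·(-1) = -3, RHS = (-1) + 1 = 0; -3 = 0 — FAILS  ← closest negative counterexample to 0

Answer: x = -1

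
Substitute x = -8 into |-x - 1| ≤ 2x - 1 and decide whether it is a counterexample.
Substitute x = -8 into the relation:
x = -8: LHS = |-(-8) - 1| = |7| = 7, RHS = 2·(-8) - 1 = -17; 7 ≤ -17 — FAILS

Since the claim fails at x = -8, this value is a counterexample.

Answer: Yes, x = -8 is a counterexample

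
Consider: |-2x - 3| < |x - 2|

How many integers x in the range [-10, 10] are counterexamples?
Counterexamples in [-10, 10]: {-10, -9, -8, -7, -6, -5, 0, 1, 2, 3, 4, 5, 6, 7, 8, 9, 10}.

Counting them gives 17 values.

Answer: 17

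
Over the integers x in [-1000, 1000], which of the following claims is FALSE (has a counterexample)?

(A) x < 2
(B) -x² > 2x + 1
(A) x = 2: 2 < 2 — FAILS
(B) x = 0: LHS = -0² = 0, RHS = 2·0 + 1 = 1; 0 > 1 — FAILS

Answer: Both A and B are false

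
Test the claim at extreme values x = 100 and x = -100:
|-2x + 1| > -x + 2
x = 100: LHS = |-2·100 + 1| = |-199| = 199, RHS = -100 + 2 = -98; 199 > -98 — holds
x = -100: LHS = |-2·(-100) + 1| = |201| = 201, RHS = -(-100) + 2 = 102; 201 > 102 — holds

Answer: Yes, holds for both x = 100 and x = -100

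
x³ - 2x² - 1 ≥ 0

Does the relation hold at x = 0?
x = 0: LHS = 0³ - 2·0² - 1 = -1; -1 ≥ 0 — FAILS

The relation fails at x = 0, so x = 0 is a counterexample.

Answer: No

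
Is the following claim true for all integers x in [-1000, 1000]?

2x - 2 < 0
The claim fails at x = 1:
x = 1: LHS = 2·1 - 2 = 0; 0 < 0 — FAILS

Because a single integer refutes it, the statement is false.

Answer: False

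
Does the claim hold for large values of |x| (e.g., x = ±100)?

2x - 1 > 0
x = 100: LHS = 2·100 - 1 = 199; 199 > 0 — holds
x = -100: LHS = 2·(-100) - 1 = -201; -201 > 0 — FAILS

Answer: Partially: holds for x = 100, fails for x = -100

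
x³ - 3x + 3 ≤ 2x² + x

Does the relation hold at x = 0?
x = 0: LHS = 0³ - 3·0 + 3 = 3, RHS = 2·0² + 0 = 0; 3 ≤ 0 — FAILS

The relation fails at x = 0, so x = 0 is a counterexample.

Answer: No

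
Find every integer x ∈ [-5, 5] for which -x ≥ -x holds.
Over all integers in [-5, 5], LHS − RHS is smallest at x = 0, where it equals 0:
x = 0: LHS = -0 = 0, RHS = -0 = 0; 0 ≥ 0 — holds
At the ends of the range:
x = -5: LHS = -(-5) = 5, RHS = -(-5) = 5; 5 ≥ 5 — holds
x = 5: -5 ≥ -5 — holds
Hence LHS − RHS is never negative, i.e. LHS ≥ RHS throughout, so the relation holds for every integer in [-5, 5].

Answer: All integers in [-5, 5]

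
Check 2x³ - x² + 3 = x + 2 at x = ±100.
x = 100: LHS = 2·100³ - 100² + 3 = 1990003, RHS = 100 + 2 = 102; 1990003 = 102 — FAILS
x = -100: LHS = 2·(-100)³ - (-100)² + 3 = -2009997, RHS = (-100) + 2 = -98; -2009997 = -98 — FAILS

Answer: No, fails for both x = 100 and x = -100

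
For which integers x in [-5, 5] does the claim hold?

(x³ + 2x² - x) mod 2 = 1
For a polynomial with integer coefficients, its value mod 2 depends only on x mod 2, so it suffices to check one representative of each residue class, x = 0, 1:
x = 0: LHS = (0³ + 2·0² - 0) mod 2 = 0 mod 2 = 0; 0 = 1 — FAILS
x = 1: LHS = (1³ + 2·1² - 1) mod 2 = 2 mod 2 = 0; 0 = 1 — FAILS
The relation fails in every residue class, so the claimed relation (=) fails for every integer in [-5, 5].

Answer: None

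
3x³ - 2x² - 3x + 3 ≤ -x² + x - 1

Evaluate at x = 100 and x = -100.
x = 100: LHS = 3·100³ - 2·100² - 3·100 + 3 = 2979703, RHS = -100² + 100 - 1 = -9901; 2979703 ≤ -9901 — FAILS
x = -100: LHS = 3·(-100)³ - 2·(-100)² - 3·(-100) + 3 = -3019697, RHS = -(-100)² + (-100) - 1 = -10101; -3019697 ≤ -10101 — holds

Answer: Partially: fails for x = 100, holds for x = -100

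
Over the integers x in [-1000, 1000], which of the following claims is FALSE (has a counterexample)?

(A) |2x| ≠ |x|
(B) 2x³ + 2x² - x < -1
(A) x = 0: LHS = |2·0| = |0| = 0, RHS = |0| = 0; 0 ≠ 0 — FAILS
(B) x = 0: LHS = 2·0³ + 2·0² - 0 = 0; 0 < -1 — FAILS

Answer: Both A and B are false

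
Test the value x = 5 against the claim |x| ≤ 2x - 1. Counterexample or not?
Substitute x = 5 into the relation:
x = 5: LHS = |5| = 5, RHS = 2·5 - 1 = 9; 5 ≤ 9 — holds

The claim holds here, so x = 5 is not a counterexample. (A counterexample exists elsewhere, e.g. x = 0.)

Answer: No, x = 5 is not a counterexample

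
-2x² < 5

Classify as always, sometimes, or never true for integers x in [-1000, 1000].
Over all integers in [-1000, 1000], LHS − RHS is largest at x = 0, where it equals -5:
x = 0: LHS = -2·0² = 0; 0 < 5 — holds
At the ends of the range:
x = -1000: LHS = -2·(-1000)² = -2000000; -2000000 < 5 — holds
x = 1000: LHS = -2·1000² = -2000000; -2000000 < 5 — holds
Hence LHS − RHS is never zero or positive, i.e. LHS < RHS throughout, so the relation holds for every integer in [-1000, 1000].

No counterexample exists.

Answer: Always true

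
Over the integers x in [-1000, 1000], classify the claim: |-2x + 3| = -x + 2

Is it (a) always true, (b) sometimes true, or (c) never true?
Holds at x = 1: LHS = |-2·1 + 3| = |1| = 1, RHS = -1 + 2 = 1; 1 = 1 — holds
Fails at x = 0: LHS = |-2·0 + 3| = |3| = 3, RHS = -0 + 2 = 2; 3 = 2 — FAILS
It is satisfied by some integers in the range but not all.

Answer: Sometimes true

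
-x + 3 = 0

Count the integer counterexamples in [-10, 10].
Counterexamples in [-10, 10]: {-10, -9, -8, -7, -6, -5, -4, -3, -2, -1, 0, 1, 2, 4, 5, 6, 7, 8, 9, 10}.

Counting them gives 20 values.

Answer: 20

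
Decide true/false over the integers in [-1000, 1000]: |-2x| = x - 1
The claim fails at x = 0:
x = 0: LHS = |-2·0| = |0| = 0, RHS = 0 - 1 = -1; 0 = -1 — FAILS

Because a single integer refutes it, the statement is false.

Answer: False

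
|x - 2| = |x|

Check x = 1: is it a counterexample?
Substitute x = 1 into the relation:
x = 1: LHS = |1 - 2| = |-1| = 1, RHS = |1| = 1; 1 = 1 — holds

The claim holds here, so x = 1 is not a counterexample. (A counterexample exists elsewhere, e.g. x = 0.)

Answer: No, x = 1 is not a counterexample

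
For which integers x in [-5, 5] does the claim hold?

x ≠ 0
Holds for: {-5, -4, -3, -2, -1, 1, 2, 3, 4, 5}
Fails for: {0}

Answer: {-5, -4, -3, -2, -1, 1, 2, 3, 4, 5}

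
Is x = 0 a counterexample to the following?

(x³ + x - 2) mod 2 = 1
Substitute x = 0 into the relation:
x = 0: LHS = (0³ + 0 - 2) mod 2 = (-2) mod 2 = 0; 0 = 1 — FAILS

Since the claim fails at x = 0, this value is a counterexample.

Answer: Yes, x = 0 is a counterexample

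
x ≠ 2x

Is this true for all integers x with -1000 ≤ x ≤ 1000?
The claim fails at x = 0:
x = 0: RHS = 2·0 = 0; 0 ≠ 0 — FAILS

Because a single integer refutes it, the statement is false.

Answer: False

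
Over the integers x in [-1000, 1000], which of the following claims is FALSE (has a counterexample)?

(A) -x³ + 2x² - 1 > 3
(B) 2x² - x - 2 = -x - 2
(A) x = 0: LHS = -0³ + 2·0² - 1 = -1; -1 > 3 — FAILS
(B) x = 1: LHS = 2·1² - 1 - 2 = -1, RHS = -1 - 2 = -3; -1 = -3 — FAILS

Answer: Both A and B are false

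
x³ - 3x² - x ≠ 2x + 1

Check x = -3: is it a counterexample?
Substitute x = -3 into the relation:
x = -3: LHS = (-3)³ - 3·(-3)² - (-3) = -51, RHS = 2·(-3) + 1 = -5; -51 ≠ -5 — holds

The relation holds at x = -3, so it is not a counterexample.

Answer: No, x = -3 is not a counterexample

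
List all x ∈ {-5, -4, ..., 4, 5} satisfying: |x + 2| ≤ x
Over all integers in [-5, 5], LHS − RHS is smallest at x = 0, where it equals 2:
x = 0: LHS = |0 + 2| = |2| = 2; 2 ≤ 0 — FAILS
At the ends of the range:
x = -5: LHS = |(-5) + 2| = |-3| = 3; 3 ≤ -5 — FAILS
x = 5: LHS = |5 + 2| = |7| = 7; 7 ≤ 5 — FAILS
Hence LHS − RHS is never zero or negative, i.e. LHS > RHS throughout, so the claimed relation (≤) fails for every integer in [-5, 5].

Answer: None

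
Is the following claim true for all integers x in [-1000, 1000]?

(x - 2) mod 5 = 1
The claim fails at x = 0:
x = 0: LHS = (0 - 2) mod 5 = (-2) mod 5 = 3; 3 = 1 — FAILS

Because a single integer refutes it, the statement is false.

Answer: False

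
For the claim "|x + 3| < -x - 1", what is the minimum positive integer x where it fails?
Testing positive integers:
x = 1: LHS = |1 + 3| = |4| = 4, RHS = -1 - 1 = -2; 4 < -2 — FAILS  ← smallest positive counterexample

Answer: x = 1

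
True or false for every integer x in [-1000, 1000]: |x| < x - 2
The claim fails at x = 0:
x = 0: LHS = |0| = 0, RHS = 0 - 2 = -2; 0 < -2 — FAILS

Because a single integer refutes it, the statement is false.

Answer: False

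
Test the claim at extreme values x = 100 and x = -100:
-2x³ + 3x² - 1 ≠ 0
x = 100: LHS = -2·100³ + 3·100² - 1 = -1970001; -1970001 ≠ 0 — holds
x = -100: LHS = -2·(-100)³ + 3·(-100)² - 1 = 2029999; 2029999 ≠ 0 — holds

Answer: Yes, holds for both x = 100 and x = -100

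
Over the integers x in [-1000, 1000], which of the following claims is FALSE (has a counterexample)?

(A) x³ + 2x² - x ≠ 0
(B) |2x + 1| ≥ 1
(A) x = 0: LHS = 0³ + 2·0² - 0 = 0; 0 ≠ 0 — FAILS

(B) Over all integers in [-1000, 1000], LHS − RHS is smallest at x = 0, where it equals 0:
x = 0: LHS = |2·0 + 1| = |1| = 1; 1 ≥ 1 — holds
At the ends of the range:
x = -1000: LHS = |2·(-1000) + 1| = |-1999| = 1999; 1999 ≥ 1 — holds
x = 1000: LHS = |2·1000 + 1| = |2001| = 2001; 2001 ≥ 1 — holds
Hence LHS − RHS is never negative, i.e. LHS ≥ RHS throughout, so the relation holds for every integer in [-1000, 1000].

Only (A) has a counterexample.

Answer: A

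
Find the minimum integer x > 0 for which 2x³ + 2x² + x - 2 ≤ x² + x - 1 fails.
Testing positive integers:
x = 1: LHS = 2·1³ + 2·1² + 1 - 2 = 3, RHS = 1² + 1 - 1 = 1; 3 ≤ 1 — FAILS  ← smallest positive counterexample

Answer: x = 1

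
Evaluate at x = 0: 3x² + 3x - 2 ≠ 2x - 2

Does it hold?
x = 0: LHS = 3·0² + 3·0 - 2 = -2, RHS = 2·0 - 2 = -2; -2 ≠ -2 — FAILS

The relation fails at x = 0, so x = 0 is a counterexample.

Answer: No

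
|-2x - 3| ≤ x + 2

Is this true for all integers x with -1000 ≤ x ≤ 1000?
The claim fails at x = 0:
x = 0: LHS = |-2·0 - 3| = |-3| = 3, RHS = 0 + 2 = 2; 3 ≤ 2 — FAILS

Because a single integer refutes it, the statement is false.

Answer: False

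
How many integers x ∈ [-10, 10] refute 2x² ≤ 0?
Counterexamples in [-10, 10]: {-10, -9, -8, -7, -6, -5, -4, -3, -2, -1, 1, 2, 3, 4, 5, 6, 7, 8, 9, 10}.

Counting them gives 20 values.

Answer: 20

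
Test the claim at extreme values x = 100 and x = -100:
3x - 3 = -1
x = 100: LHS = 3·100 - 3 = 297; 297 = -1 — FAILS
x = -100: LHS = 3·(-100) - 3 = -303; -303 = -1 — FAILS

Answer: No, fails for both x = 100 and x = -100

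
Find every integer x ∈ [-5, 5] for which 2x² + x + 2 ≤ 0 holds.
Over all integers in [-5, 5], LHS − RHS is smallest at x = 0, where it equals 2:
x = 0: LHS = 2·0² + 0 + 2 = 2; 2 ≤ 0 — FAILS
At the ends of the range:
x = -5: LHS = 2·(-5)² + (-5) + 2 = 47; 47 ≤ 0 — FAILS
x = 5: LHS = 2·5² + 5 + 2 = 57; 57 ≤ 0 — FAILS
Hence LHS − RHS is never zero or negative, i.e. LHS > RHS throughout, so the claimed relation (≤) fails for every integer in [-5, 5].

Answer: None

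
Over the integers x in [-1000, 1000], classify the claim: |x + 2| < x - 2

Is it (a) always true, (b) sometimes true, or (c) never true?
Over all integers in [-1000, 1000], LHS − RHS is smallest at x = 0, where it equals 4:
x = 0: LHS = |0 + 2| = |2| = 2, RHS = 0 - 2 = -2; 2 < -2 — FAILS
At the ends of the range:
x = -1000: LHS = |(-1000) + 2| = |-998| = 998, RHS = (-1000) - 2 = -1002; 998 < -1002 — FAILS
x = 1000: LHS = |1000 + 2| = |1002| = 1002, RHS = 1000 - 2 = 998; 1002 < 998 — FAILS
Hence LHS − RHS is never negative, i.e. LHS ≥ RHS throughout, so the claimed relation (<) fails for every integer in [-1000, 1000].

No integer in the range satisfies it.

Answer: Never true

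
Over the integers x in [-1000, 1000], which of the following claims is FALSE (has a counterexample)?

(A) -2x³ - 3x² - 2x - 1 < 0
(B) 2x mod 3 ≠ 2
(A) x = -1: LHS = -2·(-1)³ - 3·(-1)² - 2·(-1) - 1 = 0; 0 < 0 — FAILS
(B) x = 1: LHS = (2·1) mod 3 = 2 mod 3 = 2; 2 ≠ 2 — FAILS

Answer: Both A and B are false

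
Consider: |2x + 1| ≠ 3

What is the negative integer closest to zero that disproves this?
Testing negative integers from -1 downward:
x = -1: LHS = |2·(-1) + 1| = |-1| = 1; 1 ≠ 3 — holds
x = -2: LHS = |2·(-2) + 1| = |-3| = 3; 3 ≠ 3 — FAILS  ← closest negative counterexample to 0

Answer: x = -2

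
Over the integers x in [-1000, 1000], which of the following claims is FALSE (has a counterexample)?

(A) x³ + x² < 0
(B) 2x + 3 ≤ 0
(A) x = 0: LHS = 0³ + 0² = 0; 0 < 0 — FAILS
(B) x = 0: LHS = 2·0 + 3 = 3; 3 ≤ 0 — FAILS

Answer: Both A and B are false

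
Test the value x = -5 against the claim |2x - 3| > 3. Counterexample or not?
Substitute x = -5 into the relation:
x = -5: LHS = |2·(-5) - 3| = |-13| = 13; 13 > 3 — holds

The claim holds here, so x = -5 is not a counterexample. (A counterexample exists elsewhere, e.g. x = 0.)

Answer: No, x = -5 is not a counterexample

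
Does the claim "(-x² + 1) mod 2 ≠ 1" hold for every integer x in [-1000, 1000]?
The claim fails at x = 0:
x = 0: LHS = (-0² + 1) mod 2 = 1 mod 2 = 1; 1 ≠ 1 — FAILS

Because a single integer refutes it, the statement is false.

Answer: False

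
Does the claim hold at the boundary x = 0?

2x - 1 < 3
x = 0: LHS = 2·0 - 1 = -1; -1 < 3 — holds

The relation is satisfied at x = 0.

Answer: Yes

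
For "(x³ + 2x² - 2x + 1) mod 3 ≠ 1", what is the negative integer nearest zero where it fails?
Testing negative integers from -1 downward:
x = -1: LHS = ((-1)³ + 2·(-1)² - 2·(-1) + 1) mod 3 = 4 mod 3 = 1; 1 ≠ 1 — FAILS  ← closest negative counterexample to 0

Answer: x = -1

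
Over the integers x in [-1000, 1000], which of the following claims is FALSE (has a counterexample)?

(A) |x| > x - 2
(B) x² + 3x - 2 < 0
(A) Over all integers in [-1000, 1000], LHS − RHS is smallest at x = 0, where it equals 2:
x = 0: LHS = |0| = 0, RHS = 0 - 2 = -2; 0 > -2 — holds
At the ends of the range:
x = -1000: LHS = |-1000| = 1000, RHS = (-1000) - 2 = -1002; 1000 > -1002 — holds
x = 1000: LHS = |1000| = 1000, RHS = 1000 - 2 = 998; 1000 > 998 — holds
Hence LHS − RHS is never zero or negative, i.e. LHS > RHS throughout, so the relation holds for every integer in [-1000, 1000].

(B) x = 1: LHS = 1² + 3·1 - 2 = 2; 2 < 0 — FAILS

Only (B) has a counterexample.

Answer: B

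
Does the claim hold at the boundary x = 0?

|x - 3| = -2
x = 0: LHS = |0 - 3| = |-3| = 3; 3 = -2 — FAILS

The relation fails at x = 0, so x = 0 is a counterexample.

Answer: No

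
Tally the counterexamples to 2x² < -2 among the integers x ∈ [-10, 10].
Counterexamples in [-10, 10]: {-10, -9, -8, -7, -6, -5, -4, -3, -2, -1, 0, 1, 2, 3, 4, 5, 6, 7, 8, 9, 10}.

Counting them gives 21 values.

Answer: 21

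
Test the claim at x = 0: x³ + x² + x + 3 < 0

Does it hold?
x = 0: LHS = 0³ + 0² + 0 + 3 = 3; 3 < 0 — FAILS

The relation fails at x = 0, so x = 0 is a counterexample.

Answer: No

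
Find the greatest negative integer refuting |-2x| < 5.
Testing negative integers from -1 downward:
x = -1: LHS = |-2·(-1)| = |2| = 2; 2 < 5 — holds
x = -2: LHS = |-2·(-2)| = |4| = 4; 4 < 5 — holds
x = -3: LHS = |-2·(-3)| = |6| = 6; 6 < 5 — FAILS  ← closest negative counterexample to 0

Answer: x = -3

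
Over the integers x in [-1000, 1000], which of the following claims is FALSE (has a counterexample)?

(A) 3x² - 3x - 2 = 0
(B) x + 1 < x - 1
(A) x = 0: LHS = 3·0² - 3·0 - 2 = -2; -2 = 0 — FAILS
(B) x = 0: LHS = 0 + 1 = 1, RHS = 0 - 1 = -1; 1 < -1 — FAILS

Answer: Both A and B are false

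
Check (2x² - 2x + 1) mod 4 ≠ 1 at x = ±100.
x = 100: LHS = (2·100² - 2·100 + 1) mod 4 = 19801 mod 4 = 1; 1 ≠ 1 — FAILS
x = -100: LHS = (2·(-100)² - 2·(-100) + 1) mod 4 = 20201 mod 4 = 1; 1 ≠ 1 — FAILS

Answer: No, fails for both x = 100 and x = -100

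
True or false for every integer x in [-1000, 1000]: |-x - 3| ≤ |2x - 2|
The claim fails at x = 0:
x = 0: LHS = |-0 - 3| = |-3| = 3, RHS = |2·0 - 2| = |-2| = 2; 3 ≤ 2 — FAILS

Because a single integer refutes it, the statement is false.

Answer: False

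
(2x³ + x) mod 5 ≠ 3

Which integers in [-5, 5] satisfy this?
Holds for: {-5, -2, -1, 0, 3, 4, 5}
Fails for: {-4, -3, 1, 2}

Answer: {-5, -2, -1, 0, 3, 4, 5}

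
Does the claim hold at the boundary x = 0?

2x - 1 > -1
x = 0: LHS = 2·0 - 1 = -1; -1 > -1 — FAILS

The relation fails at x = 0, so x = 0 is a counterexample.

Answer: No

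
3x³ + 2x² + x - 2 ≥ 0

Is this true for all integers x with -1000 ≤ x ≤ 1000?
The claim fails at x = 0:
x = 0: LHS = 3·0³ + 2·0² + 0 - 2 = -2; -2 ≥ 0 — FAILS

Because a single integer refutes it, the statement is false.

Answer: False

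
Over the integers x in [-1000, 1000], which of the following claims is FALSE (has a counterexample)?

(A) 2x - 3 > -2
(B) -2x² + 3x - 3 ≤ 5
(A) x = 0: LHS = 2·0 - 3 = -3; -3 > -2 — FAILS

(B) Over all integers in [-1000, 1000], LHS − RHS is largest at x = 1, where it equals -7:
x = 1: LHS = -2·1² + 3·1 - 3 = -2; -2 ≤ 5 — holds
At the ends of the range:
x = -1000: LHS = -2·(-1000)² + 3·(-1000) - 3 = -2003003; -2003003 ≤ 5 — holds
x = 1000: LHS = -2·1000² + 3·1000 - 3 = -1997003; -1997003 ≤ 5 — holds
Hence LHS − RHS is never positive, i.e. LHS ≤ RHS throughout, so the relation holds for every integer in [-1000, 1000].

Only (A) has a counterexample.

Answer: A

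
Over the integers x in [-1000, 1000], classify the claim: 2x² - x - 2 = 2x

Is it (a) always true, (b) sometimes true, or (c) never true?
Holds at x = 2: LHS = 2·2² - 2 - 2 = 4, RHS = 2·2 = 4; 4 = 4 — holds
Fails at x = 0: LHS = 2·0² - 0 - 2 = -2, RHS = 2·0 = 0; -2 = 0 — FAILS
It is satisfied by some integers in the range but not all.

Answer: Sometimes true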